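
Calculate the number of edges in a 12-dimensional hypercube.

An n-cube has n·2^(n-1) edges. With n = 12: 12·2048 = 24576.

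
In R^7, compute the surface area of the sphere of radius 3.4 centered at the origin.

|∂B_7(3.4)| ≈ 51091.9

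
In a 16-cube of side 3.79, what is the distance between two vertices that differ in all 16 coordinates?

Diagonal = √16 · 3.79 = 15.16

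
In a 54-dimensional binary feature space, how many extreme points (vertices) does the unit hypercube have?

An n-cube has 2^n vertices; for n = 54 that is 2^54 = 18014398509481984.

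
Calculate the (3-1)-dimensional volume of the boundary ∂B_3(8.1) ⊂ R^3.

|∂B_3(8.1)| = 4πr² = 4π·(8.1)² ≈ 824.48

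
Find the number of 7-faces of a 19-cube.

Number of 7-faces = C(19,7) · 2^(19-7) = 50388 · 4096 = 206389248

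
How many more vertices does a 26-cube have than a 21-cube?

The 26-cube has 2^26 = 67108864 vertices. The 21-cube has 2^21 = 2097152 vertices. Difference: 67108864 - 2097152 = 65011712.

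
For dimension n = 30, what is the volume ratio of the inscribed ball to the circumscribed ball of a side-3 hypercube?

V_in/V_out = n^(-n/2) = 30^(-30/2) ≈ 6.96917e-23.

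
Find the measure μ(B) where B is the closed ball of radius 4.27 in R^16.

V_16(4.27) = π^(16/2) · (4.27)^16 / Γ(16/2 + 1) ≈ 2.87425e+09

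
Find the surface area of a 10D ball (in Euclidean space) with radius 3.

S_10(3) = 2·π^(10/2)·(3)^9 / Γ(10/2) = 6561·π^5/4 ≈ 501949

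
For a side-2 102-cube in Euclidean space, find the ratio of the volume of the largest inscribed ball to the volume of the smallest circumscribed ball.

The radii are 2/2 and 2√102/2, so the volume ratio is (1/√102)^102 = 102^{-102/2} ≈ 3.64243e-103.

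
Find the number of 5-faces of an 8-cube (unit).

An n-cube has C(n,k)·2^(n-k) k-faces. Here C(8,5)·2^3 = 56·8 = 448.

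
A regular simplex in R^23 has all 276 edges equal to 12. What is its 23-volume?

V = (12^23 / 23!) · √((23+1) / 2^23) ≈ 0.433446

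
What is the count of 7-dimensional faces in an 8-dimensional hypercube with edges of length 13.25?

Number of 7-faces = C(8,7) · 2^(8-7) = 8 · 2 = 16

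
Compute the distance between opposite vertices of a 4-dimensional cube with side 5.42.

The space diagonal of an n-cube of side s is s√n. Here 5.42·√4 = 10.84.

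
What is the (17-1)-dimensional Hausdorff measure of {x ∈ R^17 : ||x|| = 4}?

S_17(4) = 2·π^(17/2)·(4)^16 / Γ(17/2) = 2199023255552·π^8/2027025 ≈ 1.02937e+10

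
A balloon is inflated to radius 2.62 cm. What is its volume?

V_3(2.62) = π^(3/2) · (2.62)^3 / Γ(3/2 + 1) ≈ 75.3343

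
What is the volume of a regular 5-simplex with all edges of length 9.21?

V_5 = √(6) · 9.21^5 / (5! · 2^(5/2)) ≈ 239.121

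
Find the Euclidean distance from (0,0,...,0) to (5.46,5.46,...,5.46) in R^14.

||(5.46,5.46,...,5.46)|| = √(14)·5.46 ≈ 20.4294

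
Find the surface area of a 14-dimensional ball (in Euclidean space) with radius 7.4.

|∂B_14(7.4)| ≈ 1.67401e+12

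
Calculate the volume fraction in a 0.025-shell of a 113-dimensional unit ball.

Shell fraction = 1 - (1-0.025)^113 ≈ 0.942783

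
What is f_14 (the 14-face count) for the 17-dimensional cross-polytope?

Number of 14-faces = 2^(14+1) · C(17,14+1) = 32768 · 136 = 4456448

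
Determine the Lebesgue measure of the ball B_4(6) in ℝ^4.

The n-ball volume is π^(n/2)·r^n/Γ(n/2+1). With n=4, r=6: V = 648·π^2 ≈ 6395.5.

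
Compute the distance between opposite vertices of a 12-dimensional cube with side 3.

d = √(3² + 3² + ... + 3²) [12 terms] = √(12·3²) = 3√12 ≈ 10.3923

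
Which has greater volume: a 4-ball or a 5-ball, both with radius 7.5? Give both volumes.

V_4(7.5) ≈ 15614. V_5(7.5) ≈ 124912. The 5-ball is larger.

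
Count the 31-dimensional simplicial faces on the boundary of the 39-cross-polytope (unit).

An n-cross-polytope has 2^(k+1)·C(n,k+1) k-faces. Here 2^32·C(39,32) = 4294967296·15380937 = 66060621396836352.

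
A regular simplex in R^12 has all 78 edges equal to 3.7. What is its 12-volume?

V_12 = √(13) · 3.7^12 / (12! · 2^(12/2)) ≈ 0.00077424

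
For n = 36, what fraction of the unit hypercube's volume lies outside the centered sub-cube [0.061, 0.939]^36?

Shell fraction = 1 - (1-0.122)^36 ≈ 0.990757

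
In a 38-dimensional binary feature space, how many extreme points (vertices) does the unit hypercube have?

Each vertex is a binary string of length 38, so there are 2^38 = 274877906944.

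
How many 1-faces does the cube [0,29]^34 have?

An n-cube has n·2^(n-1) edges. With n = 34: 34·8589934592 = 292057776128.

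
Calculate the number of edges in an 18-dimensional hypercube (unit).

Each of the 2^18 = 262144 vertices has degree 18; total edges = 18·2^18/2 = 2359296.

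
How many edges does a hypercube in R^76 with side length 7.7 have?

Each of the 2^76 = 75557863725914323419136 vertices has degree 76; total edges = 76·2^76/2 = 2871198821584744289927168.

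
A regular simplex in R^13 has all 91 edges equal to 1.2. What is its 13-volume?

For a regular n-simplex with edge a, V = (a^n / n!)·√((n+1)/2^n). With a=1.2, n=13: V ≈ 7.10305e-11.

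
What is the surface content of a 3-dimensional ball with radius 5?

The surface area of an n-ball is 2π^(n/2) r^(n-1) / Γ(n/2). For n=3, r=5: 4πr² = 4π·(5)² ≈ 314.159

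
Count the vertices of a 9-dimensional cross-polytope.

The vertices are ±e_1, ..., ±e_9, so there are 2·9 = 18.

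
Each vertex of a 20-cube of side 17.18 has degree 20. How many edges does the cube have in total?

Each of the 2^20 = 1048576 vertices has degree 20; total edges = 20·2^20/2 = 10485760.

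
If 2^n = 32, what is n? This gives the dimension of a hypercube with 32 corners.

Since 2^n = 32, we have n = 5.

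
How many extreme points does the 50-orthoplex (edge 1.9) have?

The vertices are ±e_1, ..., ±e_50, so there are 2·50 = 100.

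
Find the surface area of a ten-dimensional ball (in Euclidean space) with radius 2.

S = n·V_n(r)/r = 10·V_10(2)/2 (volume-to-surface relation), giving 128·π^5/3 ≈ 13056.8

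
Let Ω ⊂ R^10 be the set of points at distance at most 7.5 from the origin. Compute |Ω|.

V_10(7.5) = π^(10/2) · (7.5)^10 / Γ(10/2 + 1) = 38443359375·π^5/8192 ≈ 1.43609e+09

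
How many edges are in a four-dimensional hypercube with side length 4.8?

An n-cube has C(n,k)·2^(n-k) k-faces. Here C(4,1)·2^3 = 4·8 = 32.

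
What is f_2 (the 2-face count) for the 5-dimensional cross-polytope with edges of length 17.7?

An n-cross-polytope has 2^(k+1)·C(n,k+1) k-faces. Here 2^3·C(5,3) = 8·10 = 80.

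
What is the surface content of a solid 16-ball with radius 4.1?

The surface area of an n-ball is 2π^(n/2) r^(n-1) / Γ(n/2). For n=16, r=4.1: 5.8554e+09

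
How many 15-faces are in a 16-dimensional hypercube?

Choose 15 of 16 axes to span the face (C(16,15) = 16 ways), then fix each of the remaining 1 coordinate at one of its two extreme values (2^1 = 2 ways): 16·2 = 32.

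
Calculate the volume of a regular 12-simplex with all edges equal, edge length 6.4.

V = (6.4^12 / 12!) · √((12+1) / 2^12) ≈ 0.555411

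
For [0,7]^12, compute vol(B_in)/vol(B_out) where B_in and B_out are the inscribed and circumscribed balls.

Volume scales as r^n, and r_in/r_out = 1/√12, giving (1/√12)^12 ≈ 3.34898e-07.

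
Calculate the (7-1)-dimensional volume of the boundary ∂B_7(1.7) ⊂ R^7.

|∂B_7(1.7)| ≈ 798.311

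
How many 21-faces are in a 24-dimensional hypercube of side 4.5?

Number of 21-faces = C(24,21) · 2^(24-21) = 2024 · 8 = 16192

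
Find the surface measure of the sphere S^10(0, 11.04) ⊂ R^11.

The surface area of an n-ball is 2π^(n/2) r^(n-1) / Γ(n/2). For n=11, r=11.04: 5.57427e+11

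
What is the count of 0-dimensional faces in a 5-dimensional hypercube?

Number of 0-faces = C(5,0) · 2^(5-0) = 1 · 32 = 32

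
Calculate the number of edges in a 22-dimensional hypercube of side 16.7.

An n-cube has n·2^(n-1) edges. With n = 22: 22·2097152 = 46137344.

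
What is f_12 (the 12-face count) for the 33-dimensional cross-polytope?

f_12(33-orthoplex) = 2^13 · (33 choose 13) = 4695379476480.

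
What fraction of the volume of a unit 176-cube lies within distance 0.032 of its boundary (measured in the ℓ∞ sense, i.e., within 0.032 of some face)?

1 - (1 - 2·0.032)^176 = 1 - 0.936^176 ≈ 0.999991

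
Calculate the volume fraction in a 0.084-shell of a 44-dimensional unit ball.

V(inner)/V(outer) = ((1-0.084)/1)^44 ≈ 0.02106, so the shell fraction is 0.978943.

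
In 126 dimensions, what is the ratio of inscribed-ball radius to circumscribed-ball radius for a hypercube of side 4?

For an n-cube of any side s, the inradius is s/2 and the circumradius is s√n/2, so the ratio is 1/√126 ≈ 0.0890871.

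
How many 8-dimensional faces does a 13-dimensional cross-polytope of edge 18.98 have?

Each 8-face is the convex hull of 9 vertices, one chosen as ±e_i from each of 9 distinct axes: 2^9·C(13,9) = 366080.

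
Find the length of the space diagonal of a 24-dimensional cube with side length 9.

||(9,9,...,9)|| = √(24)·9 ≈ 44.0908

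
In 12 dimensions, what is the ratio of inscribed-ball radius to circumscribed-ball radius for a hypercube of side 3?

r_in = 3/2 (half the side); r_out = 3√12/2 (half the diagonal). Ratio = 1/√12 ≈ 0.288675.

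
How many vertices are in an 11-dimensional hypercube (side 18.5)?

Choose 0 of 11 axes to span the face (C(11,0) = 1 way), then fix each of the remaining 11 coordinates at one of its two extreme values (2^11 = 2048 ways): 1·2048 = 2048.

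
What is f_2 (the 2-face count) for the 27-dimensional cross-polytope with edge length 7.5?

An n-cross-polytope has 2^(k+1)·C(n,k+1) k-faces. Here 2^3·C(27,3) = 8·2925 = 23400.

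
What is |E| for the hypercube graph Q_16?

Each of the 2^16 = 65536 vertices has degree 16; total edges = 16·2^16/2 = 524288.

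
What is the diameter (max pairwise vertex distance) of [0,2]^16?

Diagonal = √16 · 2 = 8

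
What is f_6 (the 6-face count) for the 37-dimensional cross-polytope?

f_6(37-orthoplex) = 2^7 · (37 choose 7) = 1317820416.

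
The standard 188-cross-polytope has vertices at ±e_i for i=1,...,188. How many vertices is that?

The 188-dimensional cross-polytope has 2n = 2·188 = 376 vertices.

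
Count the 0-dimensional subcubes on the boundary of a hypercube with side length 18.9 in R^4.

f_0(4-cube) = (4 choose 0) · 2^4 = 16.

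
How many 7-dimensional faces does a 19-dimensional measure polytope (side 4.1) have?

Choose 7 of 19 axes to span the face (C(19,7) = 50388 ways), then fix each of the remaining 12 coordinates at one of its two extreme values (2^12 = 4096 ways): 50388·4096 = 206389248.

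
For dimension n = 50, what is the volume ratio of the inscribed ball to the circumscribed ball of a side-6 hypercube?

V_in/V_out = n^(-n/2) = 50^(-50/2) ≈ 3.35544e-43.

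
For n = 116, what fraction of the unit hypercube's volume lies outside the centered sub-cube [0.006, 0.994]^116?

1 - (1 - 2·0.006)^116 = 1 - 0.988^116 ≈ 0.753506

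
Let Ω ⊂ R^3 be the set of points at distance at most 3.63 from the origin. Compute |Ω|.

Volume = π^{3/2}·(3.63)^3/Γ(5/2) ≈ 200.359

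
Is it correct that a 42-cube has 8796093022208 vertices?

False. The 42-cube has 2^42 = 4398046511104 vertices.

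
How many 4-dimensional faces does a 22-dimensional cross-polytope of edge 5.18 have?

Number of 4-faces = 2^(4+1) · C(22,4+1) = 32 · 26334 = 842688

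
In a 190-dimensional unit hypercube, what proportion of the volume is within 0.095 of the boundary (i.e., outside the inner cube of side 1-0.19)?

Shell fraction = 1 - (1-0.19)^190 ≈ 1 - 4.094e-18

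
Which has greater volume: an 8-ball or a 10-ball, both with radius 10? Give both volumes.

V_8(10.0) ≈ 4.05871e+08. V_10(10.0) ≈ 2.55016e+10. The 10-ball is larger.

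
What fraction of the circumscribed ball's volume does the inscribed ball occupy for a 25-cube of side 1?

The radii are 1/2 and 1√25/2, so the volume ratio is (1/√25)^25 = 25^{-25/2} ≈ 3.35544e-18.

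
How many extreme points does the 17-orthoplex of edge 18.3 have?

Number of vertices = 2n = 34.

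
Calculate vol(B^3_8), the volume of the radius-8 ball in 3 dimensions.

The n-ball volume is π^(n/2)·r^n/Γ(n/2+1). With n=3, r=8: V = 2048·π/3 ≈ 2144.66.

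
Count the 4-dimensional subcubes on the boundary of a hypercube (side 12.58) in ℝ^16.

f_4(16-cube) = (16 choose 4) · 2^12 = 7454720.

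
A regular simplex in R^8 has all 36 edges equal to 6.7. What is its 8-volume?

Volume = 6.7^8 · √(9/2^8) / 8! ≈ 18.8834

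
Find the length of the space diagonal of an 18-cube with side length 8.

||(8,8,...,8)|| = √(18)·8 ≈ 33.9411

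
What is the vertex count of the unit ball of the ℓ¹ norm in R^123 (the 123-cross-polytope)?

The 123-dimensional cross-polytope has 2n = 2·123 = 246 vertices.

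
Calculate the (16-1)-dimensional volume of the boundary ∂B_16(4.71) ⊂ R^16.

S_16(4.71) = 2·π^(16/2)·(4.71)^15 / Γ(16/2) ≈ 4.68934e+10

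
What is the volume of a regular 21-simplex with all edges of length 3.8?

For a regular n-simplex with edge a, V = (a^n / n!)·√((n+1)/2^n). With a=3.8, n=21: V ≈ 9.49528e-11.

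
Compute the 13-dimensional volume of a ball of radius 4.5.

V = 94143178827·π^6/320320 ≈ 2.82556e+08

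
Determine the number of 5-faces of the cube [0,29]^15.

Choose 5 of 15 axes to span the face (C(15,5) = 3003 ways), then fix each of the remaining 10 coordinates at one of its two extreme values (2^10 = 1024 ways): 3003·1024 = 3075072.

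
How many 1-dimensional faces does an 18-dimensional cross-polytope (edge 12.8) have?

f_1(18-orthoplex) = 2^2 · (18 choose 2) = 612.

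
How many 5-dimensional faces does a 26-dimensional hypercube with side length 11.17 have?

Choose 5 of 26 axes to span the face (C(26,5) = 65780 ways), then fix each of the remaining 21 coordinates at one of its two extreme values (2^21 = 2097152 ways): 65780·2097152 = 137950658560.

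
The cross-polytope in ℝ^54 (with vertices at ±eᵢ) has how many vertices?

The 54-dimensional cross-polytope has 2n = 2·54 = 108 vertices.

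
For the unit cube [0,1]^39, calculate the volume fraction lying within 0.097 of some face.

The inner cube has side 1-2·0.097 = 0.806 and volume (0.806)^39 ≈ 0.0002224, so the shell holds 0.999778 of the volume.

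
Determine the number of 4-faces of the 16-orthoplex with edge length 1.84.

An n-cross-polytope has 2^(k+1)·C(n,k+1) k-faces. Here 2^5·C(16,5) = 32·4368 = 139776.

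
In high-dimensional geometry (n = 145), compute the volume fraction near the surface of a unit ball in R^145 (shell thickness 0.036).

1 - (1-0.036)^145 ≈ 0.995089 ≈ 99.51%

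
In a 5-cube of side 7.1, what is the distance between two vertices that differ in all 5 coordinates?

d = √(7.1² + 7.1² + ... + 7.1²) [5 terms] = √(5·7.1²) = 7.1√5 ≈ 15.8761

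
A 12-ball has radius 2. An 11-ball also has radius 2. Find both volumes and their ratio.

V_12(2) ≈ 5469.24. V_11(2) ≈ 3858.64. Ratio V_12/V_11 ≈ 1.417.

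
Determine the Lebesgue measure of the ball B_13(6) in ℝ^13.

Volume = π^{13/2}·(6)^13/Γ(15/2) = 61917364224·π^6/5005 ≈ 1.18934e+10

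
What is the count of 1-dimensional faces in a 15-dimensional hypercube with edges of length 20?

f_1(15-cube) = (15 choose 1) · 2^14 = 245760.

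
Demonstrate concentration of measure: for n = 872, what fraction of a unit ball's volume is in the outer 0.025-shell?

1 - (1-0.025)^872 ≈ 1 - 2.582e-10 ≈ (100 - 2.58e-08)%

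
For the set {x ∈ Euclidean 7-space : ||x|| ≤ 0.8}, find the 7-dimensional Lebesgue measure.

V_7(0.8) = π^(7/2) · (0.8)^7 / Γ(7/2 + 1) ≈ 0.990855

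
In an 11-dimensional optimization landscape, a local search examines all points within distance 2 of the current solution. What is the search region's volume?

V_11(2) = π^(11/2) · (2)^11 / Γ(11/2 + 1) = 131072·π^5/10395 ≈ 3858.64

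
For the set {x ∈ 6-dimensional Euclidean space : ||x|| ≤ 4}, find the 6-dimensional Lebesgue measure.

The n-ball volume is π^(n/2)·r^n/Γ(n/2+1). With n=6, r=4: V = 2048·π^3/3 ≈ 21167.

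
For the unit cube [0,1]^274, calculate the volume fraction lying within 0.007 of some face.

Shell fraction = 1 - (1-0.014)^274 ≈ 0.978997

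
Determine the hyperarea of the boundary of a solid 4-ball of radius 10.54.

The surface area of an n-ball is 2π^(n/2) r^(n-1) / Γ(n/2). For n=4, r=10.54: 23112.7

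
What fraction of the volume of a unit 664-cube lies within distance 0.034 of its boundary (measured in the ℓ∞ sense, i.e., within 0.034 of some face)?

The inner cube has side 1-2·0.034 = 0.932 and volume (0.932)^664 ≈ 4.922e-21, so the shell holds 1 - 4.922e-21 of the volume.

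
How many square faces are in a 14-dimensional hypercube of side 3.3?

Number of 2-faces = C(14,2) · 2^(14-2) = 91 · 4096 = 372736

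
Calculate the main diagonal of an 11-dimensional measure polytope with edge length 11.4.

d = √(11.4² + 11.4² + ... + 11.4²) [11 terms] = √(11·11.4²) = 11.4√11 ≈ 37.8095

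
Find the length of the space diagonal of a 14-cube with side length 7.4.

||(7.4,7.4,...,7.4)|| = √(14)·7.4 ≈ 27.6883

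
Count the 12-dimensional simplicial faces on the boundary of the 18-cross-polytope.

Number of 12-faces = 2^(12+1) · C(18,12+1) = 8192 · 8568 = 70189056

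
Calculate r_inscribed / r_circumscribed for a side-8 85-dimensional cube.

Ratio = (s/2)/(s√85/2) = 85^(-1/2) ≈ 0.108465.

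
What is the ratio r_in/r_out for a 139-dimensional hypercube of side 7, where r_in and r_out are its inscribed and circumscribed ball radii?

r_in / r_out = (7/2) / (7√139/2) = 1/√139 ≈ 0.0848189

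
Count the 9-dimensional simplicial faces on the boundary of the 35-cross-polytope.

An n-cross-polytope has 2^(k+1)·C(n,k+1) k-faces. Here 2^10·C(35,10) = 1024·183579396 = 187985301504.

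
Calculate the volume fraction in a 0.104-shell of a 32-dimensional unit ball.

V(inner)/V(outer) = ((1-0.104)/1)^32 ≈ 0.02978, so the shell fraction is 0.970225.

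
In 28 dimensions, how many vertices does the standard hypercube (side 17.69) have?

Each vertex is a binary string of length 28, so there are 2^28 = 268435456.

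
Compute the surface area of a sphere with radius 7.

The surface area of an n-ball is 2π^(n/2) r^(n-1) / Γ(n/2). For n=3, r=7: 4πr² = 4π·(7)² ≈ 615.752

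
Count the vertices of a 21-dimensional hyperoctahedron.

The 21-dimensional cross-polytope has 2n = 2·21 = 42 vertices.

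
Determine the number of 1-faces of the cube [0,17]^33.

Choose 1 of 33 axes to span the face (C(33,1) = 33 ways), then fix each of the remaining 32 coordinates at one of its two extreme values (2^32 = 4294967296 ways): 33·4294967296 = 141733920768.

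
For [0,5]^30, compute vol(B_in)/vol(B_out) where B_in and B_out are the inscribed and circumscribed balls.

V_in / V_out = (r_in/r_out)^30 = (1/√30)^30 = 30^(-30/2) ≈ 6.96917e-23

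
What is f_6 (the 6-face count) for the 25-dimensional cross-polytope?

Number of 6-faces = 2^(6+1) · C(25,6+1) = 128 · 480700 = 61529600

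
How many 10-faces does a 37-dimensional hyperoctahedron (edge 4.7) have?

An n-cross-polytope has 2^(k+1)·C(n,k+1) k-faces. Here 2^11·C(37,11) = 2048·854992152 = 1751023927296.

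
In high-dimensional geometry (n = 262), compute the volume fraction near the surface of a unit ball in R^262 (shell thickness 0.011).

1 - (1-0.011)^262 ≈ 0.944865 ≈ 94.49%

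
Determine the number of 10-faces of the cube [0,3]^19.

An n-cube has C(n,k)·2^(n-k) k-faces. Here C(19,10)·2^9 = 92378·512 = 47297536.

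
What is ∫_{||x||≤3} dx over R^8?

V_8(3) = π^(8/2) · (3)^8 / Γ(8/2 + 1) = 2187·π^4/8 ≈ 26629.2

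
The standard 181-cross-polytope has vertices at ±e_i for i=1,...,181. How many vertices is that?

The 181-dimensional cross-polytope has 2n = 2·181 = 362 vertices.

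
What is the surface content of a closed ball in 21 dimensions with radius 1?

The surface area of an n-ball is 2π^(n/2) r^(n-1) / Γ(n/2). For n=21, r=1: 2048·π^10/654729075 ≈ 0.292932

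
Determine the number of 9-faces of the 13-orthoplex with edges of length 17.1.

An n-cross-polytope has 2^(k+1)·C(n,k+1) k-faces. Here 2^10·C(13,10) = 1024·286 = 292864.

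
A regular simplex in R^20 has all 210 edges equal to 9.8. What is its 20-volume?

V_20 = √(21) · 9.8^20 / (20! · 2^(20/2)) ≈ 0.122802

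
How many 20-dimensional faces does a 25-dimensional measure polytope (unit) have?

Choose 20 of 25 axes to span the face (C(25,20) = 53130 ways), then fix each of the remaining 5 coordinates at one of its two extreme values (2^5 = 32 ways): 53130·32 = 1700160.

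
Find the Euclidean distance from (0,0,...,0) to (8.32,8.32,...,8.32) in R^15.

Diagonal = √15 · 8.32 ≈ 32.2232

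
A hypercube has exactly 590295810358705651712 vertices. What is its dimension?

Since 2^n = 590295810358705651712, we have n = 69.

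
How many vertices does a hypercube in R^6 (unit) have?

The 6-cube has 2^6 = 64 vertices.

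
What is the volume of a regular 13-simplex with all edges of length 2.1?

For a regular n-simplex with edge a, V = (a^n / n!)·√((n+1)/2^n). With a=2.1, n=13: V ≈ 1.02551e-07.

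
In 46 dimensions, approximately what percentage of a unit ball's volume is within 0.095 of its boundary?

1 - (1-0.095)^46 ≈ 0.989865 ≈ 98.99%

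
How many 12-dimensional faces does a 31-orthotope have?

Choose 12 of 31 axes to span the face (C(31,12) = 141120525 ways), then fix each of the remaining 19 coordinates at one of its two extreme values (2^19 = 524288 ways): 141120525·524288 = 73987797811200.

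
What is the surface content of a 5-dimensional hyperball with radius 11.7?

S = n·V_n(r)/r = 5·V_5(11.7)/11.7 (volume-to-surface relation), giving 493187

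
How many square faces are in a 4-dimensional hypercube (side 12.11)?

f_2(4-cube) = (4 choose 2) · 2^2 = 24.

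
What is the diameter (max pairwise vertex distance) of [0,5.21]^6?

d = √(5.21² + 5.21² + ... + 5.21²) [6 terms] = √(6·5.21²) = 5.21√6 ≈ 12.7618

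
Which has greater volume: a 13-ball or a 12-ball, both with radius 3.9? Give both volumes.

V_13(3.9) ≈ 4.39725e+07. V_12(3.9) ≈ 1.65326e+07. The 13-ball is larger.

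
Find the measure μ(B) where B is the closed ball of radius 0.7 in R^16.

The n-ball volume is π^(n/2)·r^n/Γ(n/2+1). With n=16, r=0.7: V ≈ 0.000782073.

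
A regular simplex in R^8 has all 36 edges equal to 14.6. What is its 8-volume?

V_8 = √(9) · 14.6^8 / (8! · 2^(8/2)) ≈ 9600.72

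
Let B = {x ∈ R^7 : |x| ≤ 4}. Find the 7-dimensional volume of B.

V_7(4) = π^(7/2) · (4)^7 / Γ(7/2 + 1) = 262144·π^3/105 ≈ 77410.6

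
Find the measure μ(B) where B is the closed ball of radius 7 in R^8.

Volume = π^{8/2}·(7)^8/Γ(5) = 5764801·π^4/24 ≈ 2.33977e+07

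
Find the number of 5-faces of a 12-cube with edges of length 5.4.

An n-cube has C(n,k)·2^(n-k) k-faces. Here C(12,5)·2^7 = 792·128 = 101376.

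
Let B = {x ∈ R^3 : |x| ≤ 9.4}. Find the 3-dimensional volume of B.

V_3(9.4) = π^(3/2) · (9.4)^3 / Γ(3/2 + 1) ≈ 3479.14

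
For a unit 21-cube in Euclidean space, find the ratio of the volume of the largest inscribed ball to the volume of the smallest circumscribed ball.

Volume scales as r^n, and r_in/r_out = 1/√21, giving (1/√21)^21 ≈ 1.30827e-14.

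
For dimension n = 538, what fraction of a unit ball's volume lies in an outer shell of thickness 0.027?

1 - (1-0.027)^538 ≈ 0.9999995976 ≈ 99.999960%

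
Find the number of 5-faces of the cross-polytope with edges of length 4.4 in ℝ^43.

Each 5-face is the convex hull of 6 vertices, one chosen as ±e_i from each of 6 distinct axes: 2^6·C(43,6) = 390173056.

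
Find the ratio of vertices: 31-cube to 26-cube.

The 31-cube has 2^31 = 2147483648 vertices. The 26-cube has 2^26 = 67108864 vertices. Ratio: 2147483648/67108864 = 32.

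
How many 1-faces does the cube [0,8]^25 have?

An n-cube has n·2^(n-1) edges. With n = 25: 25·16777216 = 419430400.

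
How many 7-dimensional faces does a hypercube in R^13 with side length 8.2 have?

f_7(13-cube) = (13 choose 7) · 2^6 = 109824.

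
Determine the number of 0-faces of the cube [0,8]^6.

An n-cube has C(n,k)·2^(n-k) k-faces. Here C(6,0)·2^6 = 1·64 = 64.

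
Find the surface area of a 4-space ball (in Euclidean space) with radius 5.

S_4(5) = 2·π^(4/2)·(5)^3 / Γ(4/2) = 250·π^2 ≈ 2467.4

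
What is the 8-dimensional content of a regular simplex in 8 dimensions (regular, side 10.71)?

V = (10.71^8 / 8!) · √((8+1) / 2^8) ≈ 805.001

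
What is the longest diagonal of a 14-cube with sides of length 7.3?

||(7.3,7.3,...,7.3)|| = √(14)·7.3 ≈ 27.3141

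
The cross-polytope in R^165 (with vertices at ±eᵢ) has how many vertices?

The vertices are ±e_1, ..., ±e_165, so there are 2·165 = 330.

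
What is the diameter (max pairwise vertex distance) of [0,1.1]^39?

d = √(1.1² + 1.1² + ... + 1.1²) [39 terms] = √(39·1.1²) = 1.1√39 ≈ 6.8695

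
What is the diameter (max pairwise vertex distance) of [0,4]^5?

d = √(4² + 4² + ... + 4²) [5 terms] = √(5·4²) = 4√5 ≈ 8.94427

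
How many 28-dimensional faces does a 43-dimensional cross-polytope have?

f_28(43-orthoplex) = 2^29 · (43 choose 29) = 42079383930085048320.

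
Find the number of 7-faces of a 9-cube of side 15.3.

Number of 7-faces = C(9,7) · 2^(9-7) = 36 · 4 = 144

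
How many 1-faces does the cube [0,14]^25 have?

The 25-cube has n·2^(n-1) = 25·2^24 = 25·16777216 = 419430400 edges.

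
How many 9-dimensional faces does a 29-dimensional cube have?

Choose 9 of 29 axes to span the face (C(29,9) = 10015005 ways), then fix each of the remaining 20 coordinates at one of its two extreme values (2^20 = 1048576 ways): 10015005·1048576 = 10501493882880.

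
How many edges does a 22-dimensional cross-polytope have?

f_1(22-orthoplex) = 2^2 · (22 choose 2) = 924.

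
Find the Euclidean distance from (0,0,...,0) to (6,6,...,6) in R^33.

Diagonal = √33 · 6 ≈ 34.4674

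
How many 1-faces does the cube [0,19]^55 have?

The 55-cube has n·2^(n-1) = 55·2^54 = 55·18014398509481984 = 990791918021509120 edges.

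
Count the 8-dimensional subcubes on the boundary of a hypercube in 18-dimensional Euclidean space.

An n-cube has C(n,k)·2^(n-k) k-faces. Here C(18,8)·2^10 = 43758·1024 = 44808192.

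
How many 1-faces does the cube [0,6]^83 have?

The 83-cube has n·2^(n-1) = 83·2^82 = 83·4835703278458516698824704 = 401363372112056886002450432 edges.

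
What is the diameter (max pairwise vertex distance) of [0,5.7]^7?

Diagonal = √7 · 5.7 ≈ 15.0808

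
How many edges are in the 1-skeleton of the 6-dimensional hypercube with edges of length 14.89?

The 6-cube has n·2^(n-1) = 6·2^5 = 6·32 = 192 edges.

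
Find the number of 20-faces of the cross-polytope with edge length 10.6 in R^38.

An n-cross-polytope has 2^(k+1)·C(n,k+1) k-faces. Here 2^21·C(38,21) = 2097152·28781143380 = 60358432401653760.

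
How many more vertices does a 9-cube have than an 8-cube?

The 9-cube has 2^9 = 512 vertices. The 8-cube has 2^8 = 256 vertices. Difference: 512 - 256 = 256.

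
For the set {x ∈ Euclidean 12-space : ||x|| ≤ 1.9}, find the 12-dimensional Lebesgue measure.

V_12(1.9) = π^(12/2) · (1.9)^12 / Γ(12/2 + 1) ≈ 2955.36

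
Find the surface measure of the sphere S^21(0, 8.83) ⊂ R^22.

|∂B_22(8.83)| ≈ 1.18875e+19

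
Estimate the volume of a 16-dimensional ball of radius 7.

Volume = π^{16/2}·(7)^16/Γ(9) = 4747561509943·π^8/5760 ≈ 7.82073e+12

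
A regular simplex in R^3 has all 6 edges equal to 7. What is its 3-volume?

Volume = (√2/12) · 7³ = 40.4229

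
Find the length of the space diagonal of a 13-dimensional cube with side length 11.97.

Diagonal = √13 · 11.97 ≈ 43.1584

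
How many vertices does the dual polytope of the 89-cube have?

The 89-dimensional cross-polytope has 2n = 2·89 = 178 vertices.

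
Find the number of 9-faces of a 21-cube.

Choose 9 of 21 axes to span the face (C(21,9) = 293930 ways), then fix each of the remaining 12 coordinates at one of its two extreme values (2^12 = 4096 ways): 293930·4096 = 1203937280.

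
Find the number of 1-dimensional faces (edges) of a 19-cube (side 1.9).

An n-cube has n·2^(n-1) edges. With n = 19: 19·262144 = 4980736.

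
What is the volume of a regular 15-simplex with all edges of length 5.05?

V_15 = √(16) · 5.05^15 / (15! · 2^(15/2)) ≈ 0.000598696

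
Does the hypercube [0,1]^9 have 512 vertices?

True. The 9-cube has 2^9 = 512 vertices.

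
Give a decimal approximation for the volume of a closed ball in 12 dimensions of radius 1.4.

The n-ball volume is π^(n/2)·r^n/Γ(n/2+1). With n=12, r=1.4: V ≈ 75.7013.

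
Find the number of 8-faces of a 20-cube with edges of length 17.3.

Choose 8 of 20 axes to span the face (C(20,8) = 125970 ways), then fix each of the remaining 12 coordinates at one of its two extreme values (2^12 = 4096 ways): 125970·4096 = 515973120.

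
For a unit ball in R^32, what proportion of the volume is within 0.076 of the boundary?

Shell fraction = 1 - (1-0.076)^32 ≈ 0.920292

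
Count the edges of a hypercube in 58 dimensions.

Number of 1-faces = C(58,1)·2^(58-1) = 58·144115188075855872 = 8358680908399640576.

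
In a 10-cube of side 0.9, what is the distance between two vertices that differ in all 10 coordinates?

Diagonal = √10 · 0.9 ≈ 2.84605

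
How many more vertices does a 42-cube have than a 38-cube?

The 42-cube has 2^42 = 4398046511104 vertices. The 38-cube has 2^38 = 274877906944 vertices. Difference: 4398046511104 - 274877906944 = 4123168604160.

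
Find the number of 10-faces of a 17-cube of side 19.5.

Choose 10 of 17 axes to span the face (C(17,10) = 19448 ways), then fix each of the remaining 7 coordinates at one of its two extreme values (2^7 = 128 ways): 19448·128 = 2489344.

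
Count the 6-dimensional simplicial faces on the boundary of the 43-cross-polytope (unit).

Each 6-face is the convex hull of 7 vertices, one chosen as ±e_i from each of 7 distinct axes: 2^7·C(43,7) = 4124686592.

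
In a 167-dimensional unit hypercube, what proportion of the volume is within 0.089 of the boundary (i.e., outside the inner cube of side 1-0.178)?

The inner cube has side 1-2·0.089 = 0.822 and volume (0.822)^167 ≈ 6.076e-15, so the shell holds 1 - 6.076e-15 of the volume.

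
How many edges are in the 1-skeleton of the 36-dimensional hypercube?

Each of the 2^36 = 68719476736 vertices has degree 36; total edges = 36·2^36/2 = 1236950581248.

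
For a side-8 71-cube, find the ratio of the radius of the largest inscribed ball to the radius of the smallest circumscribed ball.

Ratio = (s/2)/(s√71/2) = 71^(-1/2) ≈ 0.118678.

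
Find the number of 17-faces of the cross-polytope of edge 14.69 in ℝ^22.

f_17(22-orthoplex) = 2^18 · (22 choose 18) = 1917583360.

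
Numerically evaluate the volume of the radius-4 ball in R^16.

The n-ball volume is π^(n/2)·r^n/Γ(n/2+1). With n=16, r=4: V = 33554432·π^8/315 ≈ 1.01074e+09.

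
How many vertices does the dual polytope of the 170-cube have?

The vertices are ±e_1, ..., ±e_170, so there are 2·170 = 340.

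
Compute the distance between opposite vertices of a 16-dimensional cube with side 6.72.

Diagonal = √16 · 6.72 = 26.88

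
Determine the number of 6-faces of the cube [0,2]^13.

An n-cube has C(n,k)·2^(n-k) k-faces. Here C(13,6)·2^7 = 1716·128 = 219648.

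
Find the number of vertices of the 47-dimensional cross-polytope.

An n-cross-polytope has 2n vertices; here n = 47, giving 94.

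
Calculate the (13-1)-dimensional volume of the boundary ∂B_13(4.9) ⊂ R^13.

The surface area of an n-ball is 2π^(n/2) r^(n-1) / Γ(n/2). For n=13, r=4.9: 2.26797e+09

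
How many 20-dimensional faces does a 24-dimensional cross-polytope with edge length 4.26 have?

f_20(24-orthoplex) = 2^21 · (24 choose 21) = 4244635648.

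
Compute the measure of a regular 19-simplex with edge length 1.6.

For a regular n-simplex with edge a, V = (a^n / n!)·√((n+1)/2^n). With a=1.6, n=19: V ≈ 3.83632e-16.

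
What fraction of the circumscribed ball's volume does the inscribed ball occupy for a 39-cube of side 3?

V_in / V_out = (r_in/r_out)^39 = (1/√39)^39 = 39^(-39/2) ≈ 9.42411e-32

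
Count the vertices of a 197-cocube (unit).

An n-cross-polytope has 2n vertices; here n = 197, giving 394.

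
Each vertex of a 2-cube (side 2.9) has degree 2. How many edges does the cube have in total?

An n-cube has n·2^(n-1) edges. With n = 2: 2·2 = 4.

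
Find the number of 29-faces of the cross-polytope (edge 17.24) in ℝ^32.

Number of 29-faces = 2^(29+1) · C(32,29+1) = 1073741824 · 496 = 532575944704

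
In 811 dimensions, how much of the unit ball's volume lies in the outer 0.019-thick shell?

Shell fraction = 1 - (1-0.019)^811 ≈ 0.9999998248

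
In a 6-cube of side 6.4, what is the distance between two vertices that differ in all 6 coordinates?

d = √(6.4² + 6.4² + ... + 6.4²) [6 terms] = √(6·6.4²) = 6.4√6 ≈ 15.6767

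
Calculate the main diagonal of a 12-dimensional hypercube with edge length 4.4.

Diagonal = √12 · 4.4 ≈ 15.242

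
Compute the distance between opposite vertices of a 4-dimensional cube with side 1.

The space diagonal of an n-cube of side s is s√n. Here 1·√4 = 2.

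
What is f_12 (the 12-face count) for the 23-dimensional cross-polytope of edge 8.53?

Each 12-face is the convex hull of 13 vertices, one chosen as ±e_i from each of 13 distinct axes: 2^13·C(23,13) = 9372188672.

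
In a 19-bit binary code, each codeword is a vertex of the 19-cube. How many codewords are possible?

An n-cube has 2^n vertices; for n = 19 that is 2^19 = 524288.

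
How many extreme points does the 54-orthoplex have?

The vertices are ±e_1, ..., ±e_54, so there are 2·54 = 108.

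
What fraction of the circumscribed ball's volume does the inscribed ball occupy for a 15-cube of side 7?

V_in/V_out = n^(-n/2) = 15^(-15/2) ≈ 1.51118e-09.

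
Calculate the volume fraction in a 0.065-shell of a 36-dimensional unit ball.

Shell fraction = 1 - (1-0.065)^36 ≈ 0.911035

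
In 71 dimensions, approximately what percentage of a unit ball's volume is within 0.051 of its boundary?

1 - (1-0.051)^71 ≈ 0.975683 ≈ 97.57%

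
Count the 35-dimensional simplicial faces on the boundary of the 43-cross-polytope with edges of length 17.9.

Number of 35-faces = 2^(35+1) · C(43,35+1) = 68719476736 · 32224114 = 2214424252361211904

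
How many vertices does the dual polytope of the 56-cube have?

Number of vertices = 2n = 112.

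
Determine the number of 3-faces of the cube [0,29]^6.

f_3(6-cube) = (6 choose 3) · 2^3 = 160.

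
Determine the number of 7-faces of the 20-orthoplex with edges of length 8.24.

Number of 7-faces = 2^(7+1) · C(20,7+1) = 256 · 125970 = 32248320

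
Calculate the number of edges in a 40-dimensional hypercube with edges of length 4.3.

The 40-cube has n·2^(n-1) = 40·2^39 = 40·549755813888 = 21990232555520 edges.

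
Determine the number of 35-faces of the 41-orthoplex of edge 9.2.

Number of 35-faces = 2^(35+1) · C(41,35+1) = 68719476736 · 749398 = 51498238427004928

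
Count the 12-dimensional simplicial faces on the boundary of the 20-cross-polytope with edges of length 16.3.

An n-cross-polytope has 2^(k+1)·C(n,k+1) k-faces. Here 2^13·C(20,13) = 8192·77520 = 635043840.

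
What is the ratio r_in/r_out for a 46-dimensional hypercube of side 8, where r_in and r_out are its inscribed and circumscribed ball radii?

Ratio = (s/2)/(s√46/2) = 46^(-1/2) ≈ 0.147442.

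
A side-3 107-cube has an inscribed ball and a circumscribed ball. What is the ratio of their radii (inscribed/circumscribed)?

r_in = 3/2 (half the side); r_out = 3√107/2 (half the diagonal). Ratio = 1/√107 ≈ 0.0966736.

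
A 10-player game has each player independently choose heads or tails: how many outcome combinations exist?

Number of vertices = 2^10 = 1024.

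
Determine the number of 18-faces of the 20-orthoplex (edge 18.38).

f_18(20-orthoplex) = 2^19 · (20 choose 19) = 10485760.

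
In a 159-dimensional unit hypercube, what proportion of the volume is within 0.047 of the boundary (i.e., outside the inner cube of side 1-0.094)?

1 - (1 - 2·0.047)^159 = 1 - 0.906^159 ≈ 0.9999998475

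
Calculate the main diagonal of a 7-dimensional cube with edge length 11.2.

||(11.2,11.2,...,11.2)|| = √(7)·11.2 ≈ 29.6324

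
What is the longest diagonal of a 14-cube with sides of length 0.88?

||(0.88,0.88,...,0.88)|| = √(14)·0.88 ≈ 3.29266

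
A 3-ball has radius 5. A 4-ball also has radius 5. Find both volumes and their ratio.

V_3(5) ≈ 523.599. V_4(5) ≈ 3084.25. Ratio V_3/V_4 ≈ 0.1698.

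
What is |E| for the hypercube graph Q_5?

Each of the 2^5 = 32 vertices has degree 5; total edges = 5·2^5/2 = 80.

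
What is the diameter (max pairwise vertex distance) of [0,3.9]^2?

Diagonal = √2 · 3.9 ≈ 5.51543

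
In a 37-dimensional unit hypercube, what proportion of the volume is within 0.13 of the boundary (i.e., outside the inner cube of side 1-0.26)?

1 - (1 - 2·0.13)^37 = 1 - 0.74^37 ≈ 0.999985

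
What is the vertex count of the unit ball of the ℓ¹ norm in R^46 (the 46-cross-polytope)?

The 46-dimensional cross-polytope has 2n = 2·46 = 92 vertices.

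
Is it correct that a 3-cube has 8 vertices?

True. The 3-cube has 2^3 = 8 vertices.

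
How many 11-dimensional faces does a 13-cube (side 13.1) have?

An n-cube has C(n,k)·2^(n-k) k-faces. Here C(13,11)·2^2 = 78·4 = 312.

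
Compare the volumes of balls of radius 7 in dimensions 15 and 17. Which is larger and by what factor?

V_15(7) ≈ 1.81093e+12, V_17(7) ≈ 3.27965e+13. The 17-ball is larger by a factor of 18.11.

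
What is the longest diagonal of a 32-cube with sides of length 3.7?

Diagonal = √32 · 3.7 ≈ 20.9304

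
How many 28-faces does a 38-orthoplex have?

f_28(38-orthoplex) = 2^29 · (38 choose 29) = 87516207833415680.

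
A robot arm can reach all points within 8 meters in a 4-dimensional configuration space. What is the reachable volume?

The n-ball volume is π^(n/2)·r^n/Γ(n/2+1). With n=4, r=8: V = 2048·π^2 ≈ 20212.9.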